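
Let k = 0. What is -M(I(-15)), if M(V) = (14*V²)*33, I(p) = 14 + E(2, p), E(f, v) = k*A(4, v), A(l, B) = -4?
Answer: -90552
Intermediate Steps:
E(f, v) = 0 (E(f, v) = 0*(-4) = 0)
I(p) = 14 (I(p) = 14 + 0 = 14)
M(V) = 462*V²
-M(I(-15)) = -462*14² = -462*196 = -1*90552 = -90552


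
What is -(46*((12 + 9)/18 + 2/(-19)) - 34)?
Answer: -845/57 ≈ -14.825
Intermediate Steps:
-(46*((12 + 9)/18 + 2/(-19)) - 34) = -(46*(21*(1/18) + 2*(-1/19)) - 34) = -(46*(7/6 - 2/19) - 34) = -(46*(121/114) - 34) = -(2783/57 - 34) = -1*845/57 = -845/57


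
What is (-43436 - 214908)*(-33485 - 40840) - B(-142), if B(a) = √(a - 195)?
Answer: 19201417800 - I*√337 ≈ 1.9201e+10 - 18.358*I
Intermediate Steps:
B(a) = √(-195 + a)
(-43436 - 214908)*(-33485 - 40840) - B(-142) = (-43436 - 214908)*(-33485 - 40840) - √(-195 - 142) = -258344*(-74325) - √(-337) = 19201417800 - I*√337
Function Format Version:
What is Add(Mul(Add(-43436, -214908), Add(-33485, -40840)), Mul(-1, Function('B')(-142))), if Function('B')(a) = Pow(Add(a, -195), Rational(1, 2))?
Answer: Add(19201417800, Mul(-1, I, Pow(337, Rational(1, 2)))) ≈ Add(1.9201e+10, Mul(-18.358, I))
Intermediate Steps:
Function('B')(a) = Pow(Add(-195, a), Rational(1, 2))
Add(Mul(Add(-43436, -214908), Add(-33485, -40840)), Mul(-1, Function('B')(-142))) = Add(Mul(Add(-43436, -214908), Add(-33485, -40840)), Mul(-1, Pow(Add(-195, -142), Rational(1, 2)))) = Add(Mul(-258344, -74325), Mul(-1, Pow(-337, Rational(1, 2)))) = Add(19201417800, Mul(-1, Mul(I, Pow(337, Rational(1, 2))))) = Add(19201417800, Mul(-1, I, Pow(337, Rational(1, 2))))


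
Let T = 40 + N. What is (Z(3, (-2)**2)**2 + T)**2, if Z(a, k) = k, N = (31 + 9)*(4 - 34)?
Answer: 1308736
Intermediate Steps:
N = -1200 (N = 40*(-30) = -1200)
T = -1160 (T = 40 - 1200 = -1160)
(Z(3, (-2)**2)**2 + T)**2 = (((-2)**2)**2 - 1160)**2 = (4**2 - 1160)**2 = (16 - 1160)**2 = (-1144)**2 = 1308736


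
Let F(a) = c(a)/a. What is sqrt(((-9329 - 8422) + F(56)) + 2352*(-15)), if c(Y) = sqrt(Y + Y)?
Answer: sqrt(-10394076 + 14*sqrt(7))/14 ≈ 230.28*I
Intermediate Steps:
c(Y) = sqrt(2)*sqrt(Y) (c(Y) = sqrt(2*Y) = sqrt(2)*sqrt(Y))
F(a) = sqrt(2)/sqrt(a) (F(a) = (sqrt(2)*sqrt(a))/a = sqrt(2)/sqrt(a))
sqrt(((-9329 - 8422) + F(56)) + 2352*(-15)) = sqrt(((-9329 - 8422) + sqrt(2)/sqrt(56)) + 2352*(-15)) = sqrt((-17751 + sqrt(2)*(sqrt(14)/28)) - 35280) = sqrt((-17751 + sqrt(7)/14) - 35280) = sqrt(-53031 + sqrt(7)/14)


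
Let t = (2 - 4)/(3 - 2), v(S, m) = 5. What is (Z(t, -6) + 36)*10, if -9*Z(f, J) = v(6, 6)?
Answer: 3190/9 ≈ 354.44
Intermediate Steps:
t = -2 (t = -2/1 = -2*1 = -2)
Z(f, J) = -5/9 (Z(f, J) = -⅑*5 = -5/9)
(Z(t, -6) + 36)*10 = (-5/9 + 36)*10 = (319/9)*10 = 3190/9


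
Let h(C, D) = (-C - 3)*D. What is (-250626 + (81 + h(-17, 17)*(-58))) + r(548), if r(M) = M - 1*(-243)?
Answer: -263558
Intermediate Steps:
h(C, D) = D*(-3 - C) (h(C, D) = (-3 - C)*D = D*(-3 - C))
r(M) = 243 + M (r(M) = M + 243 = 243 + M)
(-250626 + (81 + h(-17, 17)*(-58))) + r(548) = (-250626 + (81 - 1*17*(3 - 17)*(-58))) + (243 + 548) = (-250626 + (81 - 1*17*(-14)*(-58))) + 791 = (-250626 + (81 + 238*(-58))) + 791 = (-250626 + (81 - 13804)) + 791 = (-250626 - 13723) + 791 = -264349 + 791 = -263558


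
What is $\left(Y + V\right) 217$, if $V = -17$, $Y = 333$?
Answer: $68572$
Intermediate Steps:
$\left(Y + V\right) 217 = \left(333 - 17\right) 217 = 316 \cdot 217 = 68572$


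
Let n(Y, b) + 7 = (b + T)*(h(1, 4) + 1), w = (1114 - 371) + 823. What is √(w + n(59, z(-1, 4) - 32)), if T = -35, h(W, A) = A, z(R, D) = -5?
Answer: √1199 ≈ 34.627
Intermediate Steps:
w = 1566 (w = 743 + 823 = 1566)
n(Y, b) = -182 + 5*b (n(Y, b) = -7 + (b - 35)*(4 + 1) = -7 + (-35 + b)*5 = -7 + (-175 + 5*b) = -182 + 5*b)
√(w + n(59, z(-1, 4) - 32)) = √(1566 + (-182 + 5*(-5 - 32))) = √(1566 + (-182 + 5*(-37))) = √(1566 + (-182 - 185)) = √(1566 - 367) = √1199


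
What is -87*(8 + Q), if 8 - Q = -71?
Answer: -7569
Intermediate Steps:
Q = 79 (Q = 8 - 1*(-71) = 8 + 71 = 79)
-87*(8 + Q) = -87*(8 + 79) = -87*87 = -7569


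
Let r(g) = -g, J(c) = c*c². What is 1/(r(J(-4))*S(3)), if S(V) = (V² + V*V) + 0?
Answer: 1/1152 ≈ 0.00086806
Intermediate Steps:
J(c) = c³
S(V) = 2*V² (S(V) = (V² + V²) + 0 = 2*V² + 0 = 2*V²)
1/(r(J(-4))*S(3)) = 1/((-1*(-4)³)*(2*3²)) = 1/((-1*(-64))*(2*9)) = 1/(64*18) = 1/1152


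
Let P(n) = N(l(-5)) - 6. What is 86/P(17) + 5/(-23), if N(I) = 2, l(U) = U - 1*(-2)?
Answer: -999/46 ≈ -21.717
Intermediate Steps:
l(U) = 2 + U (l(U) = U + 2 = 2 + U)
P(n) = -4 (P(n) = 2 - 6 = -4)
86/P(17) + 5/(-23) = 86/(-4) + 5/(-23) = 86*(-¼) + 5*(-1/23) = -43/2 - 5/23 = -999/46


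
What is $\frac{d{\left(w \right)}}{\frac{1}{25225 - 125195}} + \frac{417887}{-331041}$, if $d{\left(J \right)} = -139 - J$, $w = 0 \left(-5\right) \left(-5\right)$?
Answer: $\frac{4600089041143}{331041} \approx 1.3896 \cdot 10^{7}$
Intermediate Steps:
$w = 0$ ($w = 0 \left(-5\right) = 0$)
$\frac{d{\left(w \right)}}{\frac{1}{25225 - 125195}} + \frac{417887}{-331041} = \frac{-139 - 0}{\frac{1}{25225 - 125195}} + \frac{417887}{-331041} = \frac{-139 + 0}{\frac{1}{-99970}} + 417887 \left(- \frac{1}{331041}\right) = - \frac{139}{- \frac{1}{99970}} - \frac{417887}{331041} = \left(-139\right) \left(-99970\right) - \frac{417887}{331041} = 13895830 - \frac{417887}{331041} = \frac{4600089041143}{331041}$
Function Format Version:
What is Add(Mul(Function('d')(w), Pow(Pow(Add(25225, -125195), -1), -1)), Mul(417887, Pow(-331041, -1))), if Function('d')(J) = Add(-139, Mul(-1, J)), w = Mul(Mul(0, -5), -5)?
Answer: Rational(4600089041143, 331041) ≈ 1.3896e+7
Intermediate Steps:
w = 0 (w = Mul(0, -5) = 0)
Add(Mul(Function('d')(w), Pow(Pow(Add(25225, -125195), -1), -1)), Mul(417887, Pow(-331041, -1))) = Add(Mul(Add(-139, Mul(-1, 0)), Pow(Pow(Add(25225, -125195), -1), -1)), Mul(417887, Pow(-331041, -1))) = Add(Mul(Add(-139, 0), Pow(Pow(-99970, -1), -1)), Mul(417887, Rational(-1, 331041))) = Add(Mul(-139, Pow(Rational(-1, 99970), -1)), Rational(-417887, 331041)) = Add(Mul(-139, -99970), Rational(-417887, 331041)) = Add(13895830, Rational(-417887, 331041)) = Rational(4600089041143, 331041)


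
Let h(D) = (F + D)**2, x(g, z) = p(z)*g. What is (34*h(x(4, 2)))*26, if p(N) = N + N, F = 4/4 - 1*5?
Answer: 127296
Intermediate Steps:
F = -4 (F = 4*(1/4) - 5 = 1 - 5 = -4)
p(N) = 2*N
x(g, z) = 2*g*z (x(g, z) = (2*z)*g = 2*g*z)
h(D) = (-4 + D)**2
(34*h(x(4, 2)))*26 = (34*(-4 + 2*4*2)**2)*26 = (34*(-4 + 16)**2)*26 = (34*12**2)*26 = (34*144)*26 = 4896*26 = 127296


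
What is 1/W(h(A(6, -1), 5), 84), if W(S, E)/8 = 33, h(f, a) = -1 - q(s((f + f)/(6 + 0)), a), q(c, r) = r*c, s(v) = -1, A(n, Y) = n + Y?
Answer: 1/264 ≈ 0.0037879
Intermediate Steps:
A(n, Y) = Y + n
q(c, r) = c*r
h(f, a) = -1 + a (h(f, a) = -1 - (-1)*a = -1 + a)
W(S, E) = 264 (W(S, E) = 8*33 = 264)
1/W(h(A(6, -1), 5), 84) = 1/264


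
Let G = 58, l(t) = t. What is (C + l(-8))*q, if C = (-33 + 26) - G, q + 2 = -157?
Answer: 11607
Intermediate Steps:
q = -159 (q = -2 - 157 = -159)
C = -65 (C = (-33 + 26) - 1*58 = -7 - 58 = -65)
(C + l(-8))*q = (-65 - 8)*(-159) = -73*(-159) = 11607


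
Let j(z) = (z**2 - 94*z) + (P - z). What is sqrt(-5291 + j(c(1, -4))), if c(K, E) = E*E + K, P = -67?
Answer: 2*I*sqrt(1671) ≈ 81.756*I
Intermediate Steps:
c(K, E) = K + E**2 (c(K, E) = E**2 + K = K + E**2)
j(z) = -67 + z**2 - 95*z (j(z) = (z**2 - 94*z) + (-67 - z) = -67 + z**2 - 95*z)
sqrt(-5291 + j(c(1, -4))) = sqrt(-5291 + (-67 + (1 + (-4)**2)**2 - 95*(1 + (-4)**2))) = sqrt(-5291 + (-67 + (1 + 16)**2 - 95*(1 + 16))) = sqrt(-5291 + (-67 + 17**2 - 95*17)) = sqrt(-5291 + (-67 + 289 - 1615)) = sqrt(-5291 - 1393) = sqrt(-6684) = 2*I*sqrt(1671)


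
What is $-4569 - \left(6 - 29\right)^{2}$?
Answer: $-5098$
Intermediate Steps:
$-4569 - \left(6 - 29\right)^{2} = -4569 - \left(-23\right)^{2} = -4569 - 529 = -5098$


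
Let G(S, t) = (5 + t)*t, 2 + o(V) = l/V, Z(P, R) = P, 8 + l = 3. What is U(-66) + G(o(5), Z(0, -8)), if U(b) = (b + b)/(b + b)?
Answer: 1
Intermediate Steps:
l = -5 (l = -8 + 3 = -5)
o(V) = -2 - 5/V
G(S, t) = t*(5 + t)
U(b) = 1 (U(b) = (2*b)/((2*b)) = (2*b)*(1/(2*b)) = 1)
U(-66) + G(o(5), Z(0, -8)) = 1 + 0*(5 + 0) = 1 + 0*5 = 1 + 0 = 1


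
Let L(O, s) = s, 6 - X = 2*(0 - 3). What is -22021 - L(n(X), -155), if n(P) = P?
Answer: -21866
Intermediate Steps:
X = 12 (X = 6 - 2*(0 - 3) = 6 - 2*(-3) = 6 - 1*(-6) = 6 + 6 = 12)
-22021 - L(n(X), -155) = -22021 - 1*(-155) = -22021 + 155 = -21866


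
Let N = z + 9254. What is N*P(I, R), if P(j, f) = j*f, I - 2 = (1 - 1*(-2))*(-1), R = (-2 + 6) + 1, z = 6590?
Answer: -79220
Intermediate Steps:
N = 15844 (N = 6590 + 9254 = 15844)
R = 5 (R = 4 + 1 = 5)
I = -1 (I = 2 + (1 - 1*(-2))*(-1) = 2 + (1 + 2)*(-1) = 2 + 3*(-1) = 2 - 3 = -1)
P(j, f) = f*j
N*P(I, R) = 15844*(5*(-1)) = 15844*(-5) = -79220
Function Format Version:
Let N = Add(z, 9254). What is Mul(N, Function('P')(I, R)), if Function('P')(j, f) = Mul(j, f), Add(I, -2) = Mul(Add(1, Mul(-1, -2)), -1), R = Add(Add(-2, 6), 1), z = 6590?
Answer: -79220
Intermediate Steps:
N = 15844 (N = Add(6590, 9254) = 15844)
R = 5 (R = Add(4, 1) = 5)
I = -1 (I = Add(2, Mul(Add(1, Mul(-1, -2)), -1)) = Add(2, Mul(Add(1, 2), -1)) = Add(2, Mul(3, -1)) = Add(2, -3) = -1)
Function('P')(j, f) = Mul(f, j)
Mul(N, Function('P')(I, R)) = Mul(15844, Mul(5, -1)) = Mul(15844, -5) = -79220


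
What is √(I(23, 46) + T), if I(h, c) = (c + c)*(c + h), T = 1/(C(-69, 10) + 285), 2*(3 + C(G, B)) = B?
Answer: √522878699/287 ≈ 79.674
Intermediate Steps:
C(G, B) = -3 + B/2
T = 1/287 (T = 1/((-3 + (½)*10) + 285) = 1/((-3 + 5) + 285) = 1/(2 + 285) = 1/287 ≈ 0.0034843)
I(h, c) = 2*c*(c + h) (I(h, c) = (2*c)*(c + h) = 2*c*(c + h))
√(I(23, 46) + T) = √(2*46*(46 + 23) + 1/287) = √(2*46*69 + 1/287) = √(6348 + 1/287) = √(1821877/287) = √522878699/287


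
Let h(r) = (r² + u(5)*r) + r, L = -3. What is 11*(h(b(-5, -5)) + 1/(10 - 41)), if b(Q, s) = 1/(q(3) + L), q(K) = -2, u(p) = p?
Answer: -10164/775 ≈ -13.115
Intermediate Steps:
b(Q, s) = -⅕ (b(Q, s) = 1/(-2 - 3) = 1/(-5) = -⅕)
h(r) = r² + 6*r (h(r) = (r² + 5*r) + r = r² + 6*r)
11*(h(b(-5, -5)) + 1/(10 - 41)) = 11*(-(6 - ⅕)/5 + 1/(10 - 41)) = 11*(-⅕*29/5 + 1/(-31)) = 11*(-29/25 - 1/31) = 11*(-924/775) = -10164/775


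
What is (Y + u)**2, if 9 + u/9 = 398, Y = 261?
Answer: 14152644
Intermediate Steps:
u = 3501 (u = -81 + 9*398 = -81 + 3582 = 3501)
(Y + u)**2 = (261 + 3501)**2 = 3762**2 = 14152644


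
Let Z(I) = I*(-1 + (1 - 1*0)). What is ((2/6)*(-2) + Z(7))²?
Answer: 4/9 ≈ 0.44444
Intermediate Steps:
Z(I) = 0 (Z(I) = I*(-1 + (1 + 0)) = I*(-1 + 1) = I*0 = 0)
((2/6)*(-2) + Z(7))² = ((2/6)*(-2) + 0)² = ((2*(⅙))*(-2) + 0)² = ((⅓)*(-2) + 0)² = (-⅔ + 0)² = (-⅔)² = 4/9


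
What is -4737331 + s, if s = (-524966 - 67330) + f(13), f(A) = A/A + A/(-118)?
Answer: -628895881/118 ≈ -5.3296e+6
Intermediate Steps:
f(A) = 1 - A/118 (f(A) = 1 + A*(-1/118) = 1 - A/118)
s = -69890823/118 (s = (-524966 - 67330) + (1 - 1/118*13) = -592296 + (1 - 13/118) = -592296 + 105/118 = -69890823/118 ≈ -5.9230e+5)
-4737331 + s = -4737331 - 69890823/118 = -628895881/118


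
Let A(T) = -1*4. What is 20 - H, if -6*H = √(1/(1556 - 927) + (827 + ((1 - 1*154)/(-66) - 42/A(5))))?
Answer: 20 + √40204323247/41514 ≈ 24.830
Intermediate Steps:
A(T) = -4
H = -√40204323247/41514 (H = -√(1/(1556 - 927) + (827 + ((1 - 1*154)/(-66) - 42/(-4))))/6 = -√(1/629 + (827 + ((1 - 154)*(-1/66) - 42*(-¼))))/6 = -√(1/629 + (827 + (-153*(-1/66) + 21/2)))/6 = -√(1/629 + (827 + (51/22 + 21/2)))/6 = -√(1/629 + (827 + 141/11))/6 = -√(1/629 + 9238/11)/6 = -√40204323247/41514 ≈ -4.8299)
20 - H = 20 - (-1)*√40204323247/41514 = 20 + √40204323247/41514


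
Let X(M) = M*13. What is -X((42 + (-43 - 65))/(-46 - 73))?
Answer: -858/119 ≈ -7.2101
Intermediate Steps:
X(M) = 13*M
-X((42 + (-43 - 65))/(-46 - 73)) = -13*(42 + (-43 - 65))/(-46 - 73) = -13*(42 - 108)/(-119) = -13*(-66*(-1/119)) = -13*66/119 = -1*858/119 = -858/119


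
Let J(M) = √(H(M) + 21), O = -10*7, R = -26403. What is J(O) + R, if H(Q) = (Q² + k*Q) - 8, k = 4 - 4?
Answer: -26403 + 17*√17 ≈ -26333.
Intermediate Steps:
k = 0
H(Q) = -8 + Q² (H(Q) = (Q² + 0*Q) - 8 = (Q² + 0) - 8 = Q² - 8 = -8 + Q²)
O = -70
J(M) = √(13 + M²) (J(M) = √((-8 + M²) + 21) = √(13 + M²))
J(O) + R = √(13 + (-70)²) - 26403 = √(13 + 4900) - 26403 = √4913 - 26403 = 17*√17 - 26403 = -26403 + 17*√17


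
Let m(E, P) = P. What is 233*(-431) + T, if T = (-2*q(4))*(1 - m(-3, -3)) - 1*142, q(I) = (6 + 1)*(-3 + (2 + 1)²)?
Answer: -100901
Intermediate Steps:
q(I) = 42 (q(I) = 7*(-3 + 3²) = 7*(-3 + 9) = 7*6 = 42)
T = -478 (T = (-2*42)*(1 - 1*(-3)) - 1*142 = -84*(1 + 3) - 142 = -84*4 - 142 = -336 - 142 = -478)
233*(-431) + T = 233*(-431) - 478 = -100423 - 478 = -100901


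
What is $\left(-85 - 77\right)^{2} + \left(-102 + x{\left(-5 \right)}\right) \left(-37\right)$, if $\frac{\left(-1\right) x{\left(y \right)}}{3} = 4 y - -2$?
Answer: $28020$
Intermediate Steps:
$x{\left(y \right)} = -6 - 12 y$ ($x{\left(y \right)} = - 3 \left(4 y - -2\right) = - 3 \left(4 y + 2\right) = - 3 \left(2 + 4 y\right) = -6 - 12 y$)
$\left(-85 - 77\right)^{2} + \left(-102 + x{\left(-5 \right)}\right) \left(-37\right) = \left(-85 - 77\right)^{2} + \left(-102 - -54\right) \left(-37\right) = \left(-162\right)^{2} + \left(-102 + \left(-6 + 60\right)\right) \left(-37\right) = 26244 + \left(-102 + 54\right) \left(-37\right) = 26244 - -1776 = 26244 + 1776 = 28020$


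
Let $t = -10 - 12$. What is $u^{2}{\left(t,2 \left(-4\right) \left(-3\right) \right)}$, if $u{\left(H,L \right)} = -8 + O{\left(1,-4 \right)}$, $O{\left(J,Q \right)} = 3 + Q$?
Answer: $81$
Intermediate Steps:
$t = -22$ ($t = -10 - 12 = -22$)
$u{\left(H,L \right)} = -9$ ($u{\left(H,L \right)} = -8 + \left(3 - 4\right) = -8 - 1 = -9$)
$u^{2}{\left(t,2 \left(-4\right) \left(-3\right) \right)} = \left(-9\right)^{2} = 81$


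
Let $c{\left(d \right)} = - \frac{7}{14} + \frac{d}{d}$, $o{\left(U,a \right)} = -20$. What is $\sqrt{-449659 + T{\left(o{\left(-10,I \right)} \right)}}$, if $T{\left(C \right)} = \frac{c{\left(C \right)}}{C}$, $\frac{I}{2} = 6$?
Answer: $\frac{i \sqrt{179863610}}{20} \approx 670.57 i$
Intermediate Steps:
$I = 12$ ($I = 2 \cdot 6 = 12$)
$c{\left(d \right)} = \frac{1}{2}$ ($c{\left(d \right)} = \left(-7\right) \frac{1}{14} + 1 = - \frac{1}{2} + 1 = \frac{1}{2}$)
$T{\left(C \right)} = \frac{1}{2 C}$
$\sqrt{-449659 + T{\left(o{\left(-10,I \right)} \right)}} = \sqrt{-449659 + \frac{1}{2 \left(-20\right)}} = \sqrt{-449659 + \frac{1}{2} \left(- \frac{1}{20}\right)} = \sqrt{-449659 - \frac{1}{40}} = \sqrt{- \frac{17986361}{40}} = \frac{i \sqrt{179863610}}{20}$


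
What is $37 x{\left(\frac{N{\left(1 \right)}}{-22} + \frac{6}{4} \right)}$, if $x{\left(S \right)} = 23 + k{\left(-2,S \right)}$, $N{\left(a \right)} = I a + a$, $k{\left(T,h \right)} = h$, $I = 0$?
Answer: $\frac{9953}{11} \approx 904.82$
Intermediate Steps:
$N{\left(a \right)} = a$ ($N{\left(a \right)} = 0 a + a = 0 + a = a$)
$x{\left(S \right)} = 23 + S$
$37 x{\left(\frac{N{\left(1 \right)}}{-22} + \frac{6}{4} \right)} = 37 \left(23 + \left(1 \frac{1}{-22} + \frac{6}{4}\right)\right) = 37 \left(23 + \left(1 \left(- \frac{1}{22}\right) + 6 \cdot \frac{1}{4}\right)\right) = 37 \left(23 + \left(- \frac{1}{22} + \frac{3}{2}\right)\right) = 37 \left(23 + \frac{16}{11}\right) = 37 \cdot \frac{269}{11} = \frac{9953}{11}$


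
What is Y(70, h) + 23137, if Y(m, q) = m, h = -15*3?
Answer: 23207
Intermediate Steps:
h = -45
Y(70, h) + 23137 = 70 + 23137 = 23207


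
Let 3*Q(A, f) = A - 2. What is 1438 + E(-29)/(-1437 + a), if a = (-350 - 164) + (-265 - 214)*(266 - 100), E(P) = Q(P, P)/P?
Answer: 10191760259/7087455 ≈ 1438.0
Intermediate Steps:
Q(A, f) = -2/3 + A/3 (Q(A, f) = (A - 2)/3 = (-2 + A)/3 = -2/3 + A/3)
E(P) = (-2/3 + P/3)/P
a = -80028 (a = -514 - 479*166 = -514 - 79514 = -80028)
1438 + E(-29)/(-1437 + a) = 1438 + ((1/3)*(-2 - 29)/(-29))/(-1437 - 80028) = 1438 + ((1/3)*(-1/29)*(-31))/(-81465) = 1438 + (31/87)*(-1/81465) = 1438 - 31/7087455 = 10191760259/7087455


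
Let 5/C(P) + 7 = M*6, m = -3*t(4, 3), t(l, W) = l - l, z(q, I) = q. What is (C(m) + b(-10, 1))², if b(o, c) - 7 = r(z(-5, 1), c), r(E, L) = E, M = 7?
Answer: 225/49 ≈ 4.5918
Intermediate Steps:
t(l, W) = 0
b(o, c) = 2 (b(o, c) = 7 - 5 = 2)
m = 0 (m = -3*0 = 0)
C(P) = ⅐ (C(P) = 5/(-7 + 7*6) = 5/(-7 + 42) = 5/35 = 5*(1/35) = ⅐)
(C(m) + b(-10, 1))² = (⅐ + 2)² = (15/7)² = 225/49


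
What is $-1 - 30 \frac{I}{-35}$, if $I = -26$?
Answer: $- \frac{163}{7} \approx -23.286$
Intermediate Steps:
$-1 - 30 \frac{I}{-35} = -1 - 30 \left(- \frac{26}{-35}\right) = -1 - 30 \left(\left(-26\right) \left(- \frac{1}{35}\right)\right) = -1 - \frac{156}{7} = - \frac{163}{7}$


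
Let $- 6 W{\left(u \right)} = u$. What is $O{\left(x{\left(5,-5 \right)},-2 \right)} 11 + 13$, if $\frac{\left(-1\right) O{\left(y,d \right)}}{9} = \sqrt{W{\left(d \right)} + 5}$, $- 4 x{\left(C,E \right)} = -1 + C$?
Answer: $13 - 132 \sqrt{3} \approx -215.63$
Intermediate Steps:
$W{\left(u \right)} = - \frac{u}{6}$
$x{\left(C,E \right)} = \frac{1}{4} - \frac{C}{4}$ ($x{\left(C,E \right)} = - \frac{-1 + C}{4} = \frac{1}{4} - \frac{C}{4}$)
$O{\left(y,d \right)} = - 9 \sqrt{5 - \frac{d}{6}}$ ($O{\left(y,d \right)} = - 9 \sqrt{- \frac{d}{6} + 5} = - 9 \sqrt{5 - \frac{d}{6}}$)
$O{\left(x{\left(5,-5 \right)},-2 \right)} 11 + 13 = - \frac{3 \sqrt{180 - -12}}{2} \cdot 11 + 13 = - \frac{3 \sqrt{180 + 12}}{2} \cdot 11 + 13 = - \frac{3 \sqrt{192}}{2} \cdot 11 + 13 = - \frac{3 \cdot 8 \sqrt{3}}{2} \cdot 11 + 13 = - 12 \sqrt{3} \cdot 11 + 13 = - 132 \sqrt{3} + 13 = 13 - 132 \sqrt{3}$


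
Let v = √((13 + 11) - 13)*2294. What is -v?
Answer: -2294*√11 ≈ -7608.3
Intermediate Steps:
v = 2294*√11 (v = √(24 - 13)*2294 = √11*2294 = 2294*√11 ≈ 7608.3)
-v = -2294*√11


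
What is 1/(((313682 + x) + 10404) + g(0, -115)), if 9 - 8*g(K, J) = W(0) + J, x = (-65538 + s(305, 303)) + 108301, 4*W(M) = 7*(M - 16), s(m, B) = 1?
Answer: 1/366869 ≈ 2.7258e-6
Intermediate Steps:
W(M) = -28 + 7*M/4 (W(M) = (7*(M - 16))/4 = (7*(-16 + M))/4 = (-112 + 7*M)/4 = -28 + 7*M/4)
x = 42764 (x = (-65538 + 1) + 108301 = -65537 + 108301 = 42764)
g(K, J) = 37/8 - J/8 (g(K, J) = 9/8 - ((-28 + (7/4)*0) + J)/8 = 9/8 - ((-28 + 0) + J)/8 = 9/8 - (-28 + J)/8 = 9/8 + (7/2 - J/8) = 37/8 - J/8)
1/(((313682 + x) + 10404) + g(0, -115)) = 1/(((313682 + 42764) + 10404) + (37/8 - ⅛*(-115))) = 1/((356446 + 10404) + (37/8 + 115/8)) = 1/(366850 + 19) = 1/366869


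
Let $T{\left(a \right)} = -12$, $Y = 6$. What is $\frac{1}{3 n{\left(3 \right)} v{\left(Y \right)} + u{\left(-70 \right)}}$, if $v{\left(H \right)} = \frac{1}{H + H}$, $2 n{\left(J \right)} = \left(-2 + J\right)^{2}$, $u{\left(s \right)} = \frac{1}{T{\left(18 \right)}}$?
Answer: $24$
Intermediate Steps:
$u{\left(s \right)} = - \frac{1}{12}$ ($u{\left(s \right)} = \frac{1}{-12} = - \frac{1}{12}$)
$n{\left(J \right)} = \frac{\left(-2 + J\right)^{2}}{2}$
$v{\left(H \right)} = \frac{1}{2 H}$
$\frac{1}{3 n{\left(3 \right)} v{\left(Y \right)} + u{\left(-70 \right)}} = \frac{1}{3 \frac{\left(-2 + 3\right)^{2}}{2} \frac{1}{2 \cdot 6} - \frac{1}{12}} = \frac{1}{3 \frac{1^{2}}{2} \cdot \frac{1}{2} \cdot \frac{1}{6} - \frac{1}{12}} = \frac{1}{3 \cdot \frac{1}{2} \cdot 1 \cdot \frac{1}{12} - \frac{1}{12}} = \frac{1}{3 \cdot \frac{1}{2} \cdot \frac{1}{12} - \frac{1}{12}} = \frac{1}{\frac{3}{2} \cdot \frac{1}{12} - \frac{1}{12}} = \frac{1}{\frac{1}{8} - \frac{1}{12}} = \frac{1}{\frac{1}{24}} = 24$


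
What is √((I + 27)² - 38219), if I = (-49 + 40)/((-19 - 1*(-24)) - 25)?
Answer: I*√14986199/20 ≈ 193.56*I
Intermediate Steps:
I = 9/20 (I = -9/((-19 + 24) - 25) = -9/(5 - 25) = -9/(-20) = -9*(-1/20) = 9/20 ≈ 0.45000)
√((I + 27)² - 38219) = √((9/20 + 27)² - 38219) = √((549/20)² - 38219) = √(301401/400 - 38219) = √(-14986199/400) = I*√14986199/20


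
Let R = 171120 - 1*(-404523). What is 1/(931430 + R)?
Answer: 1/1507073 ≈ 6.6354e-7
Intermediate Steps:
R = 575643 (R = 171120 + 404523 = 575643)
1/(931430 + R) = 1/(931430 + 575643) = 1/1507073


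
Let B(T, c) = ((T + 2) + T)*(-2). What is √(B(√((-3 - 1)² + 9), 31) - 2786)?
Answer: I*√2810 ≈ 53.009*I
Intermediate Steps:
B(T, c) = -4 - 4*T (B(T, c) = ((2 + T) + T)*(-2) = (2 + 2*T)*(-2) = -4 - 4*T)
√(B(√((-3 - 1)² + 9), 31) - 2786) = √((-4 - 4*√((-3 - 1)² + 9)) - 2786) = √((-4 - 4*√((-4)² + 9)) - 2786) = √((-4 - 4*√(16 + 9)) - 2786) = √((-4 - 4*√25) - 2786) = √((-4 - 4*5) - 2786) = √((-4 - 20) - 2786) = √(-24 - 2786) = √(-2810) = I*√2810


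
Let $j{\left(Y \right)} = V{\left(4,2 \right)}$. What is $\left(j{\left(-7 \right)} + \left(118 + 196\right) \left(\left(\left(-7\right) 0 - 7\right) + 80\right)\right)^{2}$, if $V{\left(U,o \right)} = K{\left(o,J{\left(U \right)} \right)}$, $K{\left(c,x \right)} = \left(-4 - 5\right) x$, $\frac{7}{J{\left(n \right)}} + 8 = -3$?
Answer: $\frac{63607362025}{121} \approx 5.2568 \cdot 10^{8}$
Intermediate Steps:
$J{\left(n \right)} = - \frac{7}{11}$ ($J{\left(n \right)} = \frac{7}{-8 - 3} = \frac{7}{-11} = 7 \left(- \frac{1}{11}\right) = - \frac{7}{11}$)
$K{\left(c,x \right)} = - 9 x$
$V{\left(U,o \right)} = \frac{63}{11}$ ($V{\left(U,o \right)} = \left(-9\right) \left(- \frac{7}{11}\right) = \frac{63}{11}$)
$j{\left(Y \right)} = \frac{63}{11}$
$\left(j{\left(-7 \right)} + \left(118 + 196\right) \left(\left(\left(-7\right) 0 - 7\right) + 80\right)\right)^{2} = \left(\frac{63}{11} + \left(118 + 196\right) \left(\left(\left(-7\right) 0 - 7\right) + 80\right)\right)^{2} = \left(\frac{63}{11} + 314 \left(\left(0 - 7\right) + 80\right)\right)^{2} = \left(\frac{63}{11} + 314 \left(-7 + 80\right)\right)^{2} = \left(\frac{63}{11} + 314 \cdot 73\right)^{2} = \left(\frac{63}{11} + 22922\right)^{2} = \left(\frac{252205}{11}\right)^{2} = \frac{63607362025}{121}$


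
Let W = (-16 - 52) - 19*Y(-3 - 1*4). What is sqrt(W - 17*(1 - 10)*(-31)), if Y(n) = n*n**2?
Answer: sqrt(1706) ≈ 41.304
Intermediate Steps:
Y(n) = n**3
W = 6449 (W = (-16 - 52) - 19*(-3 - 1*4)**3 = -68 - 19*(-3 - 4)**3 = -68 - 19*(-7)**3 = -68 - 19*(-343) = -68 + 6517 = 6449)
sqrt(W - 17*(1 - 10)*(-31)) = sqrt(6449 - 17*(1 - 10)*(-31)) = sqrt(6449 - 17*(-9)*(-31)) = sqrt(6449 + 153*(-31)) = sqrt(6449 - 4743) = sqrt(1706)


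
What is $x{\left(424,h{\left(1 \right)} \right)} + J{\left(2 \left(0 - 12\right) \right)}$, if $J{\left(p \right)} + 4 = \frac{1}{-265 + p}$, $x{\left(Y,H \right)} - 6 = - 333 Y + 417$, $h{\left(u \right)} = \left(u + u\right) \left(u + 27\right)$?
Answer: $- \frac{40683398}{289} \approx -1.4077 \cdot 10^{5}$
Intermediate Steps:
$h{\left(u \right)} = 2 u \left(27 + u\right)$
$x{\left(Y,H \right)} = 423 - 333 Y$ ($x{\left(Y,H \right)} = 6 - \left(-417 + 333 Y\right) = 423 - 333 Y$)
$J{\left(p \right)} = -4 + \frac{1}{-265 + p}$
$x{\left(424,h{\left(1 \right)} \right)} + J{\left(2 \left(0 - 12\right) \right)} = \left(423 - 141192\right) + \frac{1061 - 4 \cdot 2 \left(0 - 12\right)}{-265 + 2 \left(0 - 12\right)} = \left(423 - 141192\right) + \frac{1061 - 4 \cdot 2 \left(-12\right)}{-265 + 2 \left(-12\right)} = -140769 + \frac{1061 - -96}{-265 - 24} = -140769 + \frac{1061 + 96}{-289} = -140769 - \frac{1157}{289} = - \frac{40683398}{289}$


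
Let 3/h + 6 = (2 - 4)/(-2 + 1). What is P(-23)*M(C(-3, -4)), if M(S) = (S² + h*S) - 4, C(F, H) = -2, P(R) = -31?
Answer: -93/2 ≈ -46.500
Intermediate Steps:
h = -¾ (h = 3/(-6 + (2 - 4)/(-2 + 1)) = 3/(-6 - 2/(-1)) = 3/(-6 - 2*(-1)) = 3/(-6 + 2) = 3/(-4) = 3*(-¼) = -¾ ≈ -0.75000)
M(S) = -4 + S² - 3*S/4 (M(S) = (S² - 3*S/4) - 4 = -4 + S² - 3*S/4)
P(-23)*M(C(-3, -4)) = -31*(-4 + (-2)² - ¾*(-2)) = -31*(-4 + 4 + 3/2) = -31*3/2 = -93/2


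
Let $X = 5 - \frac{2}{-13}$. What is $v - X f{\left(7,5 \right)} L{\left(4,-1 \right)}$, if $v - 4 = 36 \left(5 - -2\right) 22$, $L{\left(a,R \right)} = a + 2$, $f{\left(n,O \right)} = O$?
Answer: $\frac{70114}{13} \approx 5393.4$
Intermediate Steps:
$L{\left(a,R \right)} = 2 + a$
$X = \frac{67}{13}$ ($X = 5 - 2 \left(- \frac{1}{13}\right) = 5 - - \frac{2}{13} = 5 + \frac{2}{13} = \frac{67}{13} \approx 5.1538$)
$v = 5548$ ($v = 4 + 36 \left(5 - -2\right) 22 = 4 + 36 \left(5 + 2\right) 22 = 4 + 36 \cdot 7 \cdot 22 = 4 + 252 \cdot 22 = 4 + 5544 = 5548$)
$v - X f{\left(7,5 \right)} L{\left(4,-1 \right)} = 5548 - \frac{67}{13} \cdot 5 \left(2 + 4\right) = 5548 - \frac{335}{13} \cdot 6 = 5548 - \frac{2010}{13} = \frac{70114}{13}$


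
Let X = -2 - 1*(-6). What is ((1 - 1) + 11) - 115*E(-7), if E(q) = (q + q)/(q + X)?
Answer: -1577/3 ≈ -525.67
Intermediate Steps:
X = 4 (X = -2 + 6 = 4)
E(q) = 2*q/(4 + q) (E(q) = (q + q)/(q + 4) = (2*q)/(4 + q) = 2*q/(4 + q))
((1 - 1) + 11) - 115*E(-7) = ((1 - 1) + 11) - 230*(-7)/(4 - 7) = (0 + 11) - 230*(-7)/(-3) = 11 - 230*(-7)*(-1)/3 = 11 - 115*14/3 = 11 - 1610/3 = -1577/3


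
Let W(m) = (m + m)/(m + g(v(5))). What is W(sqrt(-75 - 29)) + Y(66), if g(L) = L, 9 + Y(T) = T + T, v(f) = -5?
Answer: 16075/129 - 20*I*sqrt(26)/129 ≈ 124.61 - 0.79055*I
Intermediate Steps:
Y(T) = -9 + 2*T (Y(T) = -9 + (T + T) = -9 + 2*T)
W(m) = 2*m/(-5 + m) (W(m) = (m + m)/(m - 5) = (2*m)/(-5 + m) = 2*m/(-5 + m))
W(sqrt(-75 - 29)) + Y(66) = 2*sqrt(-75 - 29)/(-5 + sqrt(-75 - 29)) + (-9 + 2*66) = 2*sqrt(-104)/(-5 + sqrt(-104)) + (-9 + 132) = 2*(2*I*sqrt(26))/(-5 + 2*I*sqrt(26)) + 123 = 4*I*sqrt(26)/(-5 + 2*I*sqrt(26)) + 123 = 123 + 4*I*sqrt(26)/(-5 + 2*I*sqrt(26))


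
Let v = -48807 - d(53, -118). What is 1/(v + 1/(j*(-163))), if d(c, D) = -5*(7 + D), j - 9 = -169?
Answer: -26080/1287360959 ≈ -2.0259e-5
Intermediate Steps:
j = -160 (j = 9 - 169 = -160)
d(c, D) = -35 - 5*D
v = -49362 (v = -48807 - (-35 - 5*(-118)) = -48807 - (-35 + 590) = -48807 - 1*555 = -48807 - 555 = -49362)
1/(v + 1/(j*(-163))) = 1/(-49362 + 1/(-160*(-163))) = 1/(-49362 + 1/26080) = 1/(-1287360959/26080) = -26080/1287360959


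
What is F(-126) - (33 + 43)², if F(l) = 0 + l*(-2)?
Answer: -5524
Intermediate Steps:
F(l) = -2*l (F(l) = 0 - 2*l = -2*l)
F(-126) - (33 + 43)² = -2*(-126) - (33 + 43)² = 252 - 1*76² = 252 - 1*5776 = 252 - 5776 = -5524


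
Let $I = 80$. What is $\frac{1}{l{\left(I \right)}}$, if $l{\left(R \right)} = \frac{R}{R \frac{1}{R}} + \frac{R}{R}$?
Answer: $\frac{1}{81} \approx 0.012346$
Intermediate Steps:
$l{\left(R \right)} = 1 + R$ ($l{\left(R \right)} = \frac{R}{1} + 1 = R 1 + 1 = R + 1 = 1 + R$)
$\frac{1}{l{\left(I \right)}} = \frac{1}{1 + 80} = \frac{1}{81}$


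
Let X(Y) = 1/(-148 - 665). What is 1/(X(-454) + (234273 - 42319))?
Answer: 813/156058601 ≈ 5.2096e-6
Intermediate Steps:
X(Y) = -1/813 (X(Y) = 1/(-813) = -1/813)
1/(X(-454) + (234273 - 42319)) = 1/(-1/813 + (234273 - 42319)) = 1/(-1/813 + 191954) = 1/(156058601/813) = 813/156058601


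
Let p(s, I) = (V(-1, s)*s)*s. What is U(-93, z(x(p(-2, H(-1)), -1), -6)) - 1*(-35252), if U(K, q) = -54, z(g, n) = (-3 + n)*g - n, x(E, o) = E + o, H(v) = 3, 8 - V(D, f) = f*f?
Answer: 35198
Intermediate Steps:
V(D, f) = 8 - f**2 (V(D, f) = 8 - f*f = 8 - f**2)
p(s, I) = s**2*(8 - s**2) (p(s, I) = ((8 - s**2)*s)*s = (s*(8 - s**2))*s = s**2*(8 - s**2))
z(g, n) = -n + g*(-3 + n) (z(g, n) = g*(-3 + n) - n = -n + g*(-3 + n))
U(-93, z(x(p(-2, H(-1)), -1), -6)) - 1*(-35252) = -54 - 1*(-35252) = -54 + 35252 = 35198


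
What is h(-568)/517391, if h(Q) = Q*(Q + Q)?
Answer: 645248/517391 ≈ 1.2471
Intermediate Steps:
h(Q) = 2*Q**2 (h(Q) = Q*(2*Q) = 2*Q**2)
h(-568)/517391 = (2*(-568)**2)/517391 = (2*322624)*(1/517391) = 645248*(1/517391) = 645248/517391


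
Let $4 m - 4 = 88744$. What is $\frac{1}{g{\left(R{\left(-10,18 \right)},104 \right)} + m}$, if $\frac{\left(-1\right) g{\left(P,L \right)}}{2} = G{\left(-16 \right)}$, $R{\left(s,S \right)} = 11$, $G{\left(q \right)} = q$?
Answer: $\frac{1}{22219} \approx 4.5007 \cdot 10^{-5}$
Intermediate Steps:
$m = 22187$ ($m = 1 + \frac{1}{4} \cdot 88744 = 1 + 22186 = 22187$)
$g{\left(P,L \right)} = 32$ ($g{\left(P,L \right)} = \left(-2\right) \left(-16\right) = 32$)
$\frac{1}{g{\left(R{\left(-10,18 \right)},104 \right)} + m} = \frac{1}{32 + 22187} = \frac{1}{22219}$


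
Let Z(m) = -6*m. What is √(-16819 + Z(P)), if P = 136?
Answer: I*√17635 ≈ 132.8*I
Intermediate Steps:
√(-16819 + Z(P)) = √(-16819 - 6*136) = √(-16819 - 816) = √(-17635) = I*√17635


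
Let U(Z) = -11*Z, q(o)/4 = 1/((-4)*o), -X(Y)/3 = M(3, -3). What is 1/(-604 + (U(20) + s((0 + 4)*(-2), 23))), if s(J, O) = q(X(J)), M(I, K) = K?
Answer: -9/7417 ≈ -0.0012134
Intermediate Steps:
X(Y) = 9 (X(Y) = -3*(-3) = 9)
q(o) = -1/o (q(o) = 4*(1/((-4)*o)) = 4*(-1/(4*o)) = -1/o)
s(J, O) = -⅑ (s(J, O) = -1/9 = -1*⅑ = -⅑)
1/(-604 + (U(20) + s((0 + 4)*(-2), 23))) = 1/(-604 + (-11*20 - ⅑)) = 1/(-604 + (-220 - ⅑)) = 1/(-604 - 1981/9) = 1/(-7417/9) = -9/7417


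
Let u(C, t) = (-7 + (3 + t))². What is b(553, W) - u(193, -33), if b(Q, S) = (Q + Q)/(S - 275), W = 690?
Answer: -567029/415 ≈ -1366.3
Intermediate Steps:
b(Q, S) = 2*Q/(-275 + S) (b(Q, S) = (2*Q)/(-275 + S) = 2*Q/(-275 + S))
u(C, t) = (-4 + t)²
b(553, W) - u(193, -33) = 2*553/(-275 + 690) - (-4 - 33)² = 2*553/415 - 1*(-37)² = 2*553*(1/415) - 1*1369 = 1106/415 - 1369 = -567029/415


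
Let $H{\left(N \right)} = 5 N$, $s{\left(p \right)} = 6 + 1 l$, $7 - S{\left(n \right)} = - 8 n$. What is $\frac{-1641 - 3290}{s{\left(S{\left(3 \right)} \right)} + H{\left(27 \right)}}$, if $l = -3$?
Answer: $- \frac{4931}{138} \approx -35.732$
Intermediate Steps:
$S{\left(n \right)} = 7 + 8 n$ ($S{\left(n \right)} = 7 - - 8 n = 7 + 8 n$)
$s{\left(p \right)} = 3$ ($s{\left(p \right)} = 6 + 1 \left(-3\right) = 6 - 3 = 3$)
$\frac{-1641 - 3290}{s{\left(S{\left(3 \right)} \right)} + H{\left(27 \right)}} = \frac{-1641 - 3290}{3 + 5 \cdot 27} = - \frac{4931}{3 + 135} = - \frac{4931}{138}$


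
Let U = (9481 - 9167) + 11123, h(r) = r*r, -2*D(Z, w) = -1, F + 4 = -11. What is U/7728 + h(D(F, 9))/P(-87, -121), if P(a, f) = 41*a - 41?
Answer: 10315691/6970656 ≈ 1.4799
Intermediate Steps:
F = -15 (F = -4 - 11 = -15)
P(a, f) = -41 + 41*a
D(Z, w) = 1/2 (D(Z, w) = -1/2*(-1) = 1/2)
h(r) = r**2
U = 11437 (U = 314 + 11123 = 11437)
U/7728 + h(D(F, 9))/P(-87, -121) = 11437/7728 + (1/2)**2/(-41 + 41*(-87)) = 11437*(1/7728) + 1/(4*(-41 - 3567)) = 11437/7728 + (1/4)/(-3608) = 11437/7728 + (1/4)*(-1/3608) = 11437/7728 - 1/14432 = 10315691/6970656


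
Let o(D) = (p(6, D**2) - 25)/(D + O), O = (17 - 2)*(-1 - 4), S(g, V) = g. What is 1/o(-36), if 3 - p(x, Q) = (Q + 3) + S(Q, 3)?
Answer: 111/2617 ≈ 0.042415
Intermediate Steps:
p(x, Q) = -2*Q (p(x, Q) = 3 - ((Q + 3) + Q) = 3 - ((3 + Q) + Q) = 3 - (3 + 2*Q) = 3 + (-3 - 2*Q) = -2*Q)
O = -75 (O = 15*(-5) = -75)
o(D) = (-25 - 2*D**2)/(-75 + D) (o(D) = (-2*D**2 - 25)/(D - 75) = (-25 - 2*D**2)/(-75 + D))
1/o(-36) = 1/((-25 - 2*(-36)**2)/(-75 - 36)) = 1/((-25 - 2*1296)/(-111)) = 1/(-(-25 - 2592)/111) = 1/(-1/111*(-2617)) = 1/(2617/111) = 111/2617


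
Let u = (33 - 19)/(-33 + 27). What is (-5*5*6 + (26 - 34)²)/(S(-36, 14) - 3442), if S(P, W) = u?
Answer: 258/10333 ≈ 0.024969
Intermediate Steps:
u = -7/3 (u = 14/(-6) = 14*(-⅙) = -7/3 ≈ -2.3333)
S(P, W) = -7/3
(-5*5*6 + (26 - 34)²)/(S(-36, 14) - 3442) = (-5*5*6 + (26 - 34)²)/(-7/3 - 3442) = (-25*6 + (-8)²)/(-10333/3) = (-150 + 64)*(-3/10333) = -86*(-3/10333) = 258/10333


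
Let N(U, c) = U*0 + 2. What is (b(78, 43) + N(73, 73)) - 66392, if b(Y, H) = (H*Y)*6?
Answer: -46266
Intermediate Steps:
b(Y, H) = 6*H*Y
N(U, c) = 2 (N(U, c) = 0 + 2 = 2)
(b(78, 43) + N(73, 73)) - 66392 = (6*43*78 + 2) - 66392 = (20124 + 2) - 66392 = 20126 - 66392 = -46266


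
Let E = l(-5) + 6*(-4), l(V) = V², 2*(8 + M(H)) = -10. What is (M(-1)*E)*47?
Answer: -611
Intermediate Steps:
M(H) = -13 (M(H) = -8 + (½)*(-10) = -8 - 5 = -13)
E = 1 (E = (-5)² + 6*(-4) = 25 - 24 = 1)
(M(-1)*E)*47 = -13*1*47 = -13*47 = -611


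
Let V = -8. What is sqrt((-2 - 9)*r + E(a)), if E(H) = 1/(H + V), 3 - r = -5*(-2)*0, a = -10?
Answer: I*sqrt(1190)/6 ≈ 5.7494*I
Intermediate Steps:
r = 3 (r = 3 - (-5*(-2))*0 = 3 - 10*0 = 3 - 1*0 = 3 + 0 = 3)
E(H) = 1/(-8 + H) (E(H) = 1/(H - 8) = 1/(-8 + H))
sqrt((-2 - 9)*r + E(a)) = sqrt((-2 - 9)*3 + 1/(-8 - 10)) = sqrt(-11*3 + 1/(-18)) = sqrt(-33 - 1/18) = sqrt(-595/18) = I*sqrt(1190)/6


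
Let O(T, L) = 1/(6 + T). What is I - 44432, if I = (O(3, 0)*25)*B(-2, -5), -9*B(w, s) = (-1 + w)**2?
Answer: -399913/9 ≈ -44435.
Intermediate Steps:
B(w, s) = -(-1 + w)**2/9
I = -25/9 (I = (25/(6 + 3))*(-(-1 - 2)**2/9) = (25/9)*(-1/9*(-3)**2) = ((1/9)*25)*(-1/9*9) = (25/9)*(-1) = -25/9 ≈ -2.7778)
I - 44432 = -25/9 - 44432 = -399913/9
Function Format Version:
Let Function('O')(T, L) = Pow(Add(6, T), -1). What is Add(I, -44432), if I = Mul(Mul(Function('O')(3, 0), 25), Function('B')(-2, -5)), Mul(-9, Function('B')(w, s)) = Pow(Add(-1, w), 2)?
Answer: Rational(-399913, 9) ≈ -44435.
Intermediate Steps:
Function('B')(w, s) = Mul(Rational(-1, 9), Pow(Add(-1, w), 2))
I = Rational(-25, 9) (I = Mul(Mul(Pow(Add(6, 3), -1), 25), Mul(Rational(-1, 9), Pow(Add(-1, -2), 2))) = Mul(Mul(Pow(9, -1), 25), Mul(Rational(-1, 9), Pow(-3, 2))) = Mul(Mul(Rational(1, 9), 25), Mul(Rational(-1, 9), 9)) = Mul(Rational(25, 9), -1) = Rational(-25, 9) ≈ -2.7778)
Add(I, -44432) = Add(Rational(-25, 9), -44432) = Rational(-399913, 9)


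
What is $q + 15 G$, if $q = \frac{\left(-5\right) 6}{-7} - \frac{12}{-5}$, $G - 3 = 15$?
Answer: $\frac{9684}{35} \approx 276.69$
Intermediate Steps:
$G = 18$ ($G = 3 + 15 = 18$)
$q = \frac{234}{35}$ ($q = \left(-30\right) \left(- \frac{1}{7}\right) - - \frac{12}{5} = \frac{30}{7} + \frac{12}{5} = \frac{234}{35} \approx 6.6857$)
$q + 15 G = \frac{234}{35} + 15 \cdot 18 = \frac{234}{35} + 270 = \frac{9684}{35}$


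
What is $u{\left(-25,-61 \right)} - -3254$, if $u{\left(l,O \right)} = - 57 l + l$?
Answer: $4654$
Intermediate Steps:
$u{\left(l,O \right)} = - 56 l$
$u{\left(-25,-61 \right)} - -3254 = \left(-56\right) \left(-25\right) - -3254 = 1400 + 3254 = 4654$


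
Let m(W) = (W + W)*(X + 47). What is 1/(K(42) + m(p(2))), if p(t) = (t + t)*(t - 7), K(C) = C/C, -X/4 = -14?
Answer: -1/4119 ≈ -0.00024278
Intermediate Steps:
X = 56 (X = -4*(-14) = 56)
K(C) = 1
p(t) = 2*t*(-7 + t) (p(t) = (2*t)*(-7 + t) = 2*t*(-7 + t))
m(W) = 206*W (m(W) = (W + W)*(56 + 47) = (2*W)*103 = 206*W)
1/(K(42) + m(p(2))) = 1/(1 + 206*(2*2*(-7 + 2))) = 1/(1 + 206*(2*2*(-5))) = 1/(1 + 206*(-20)) = 1/(1 - 4120) = 1/(-4119) = -1/4119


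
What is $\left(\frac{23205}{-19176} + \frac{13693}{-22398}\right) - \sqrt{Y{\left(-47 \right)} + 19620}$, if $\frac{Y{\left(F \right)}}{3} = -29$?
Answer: $- \frac{7669829}{4210824} - \sqrt{19533} \approx -141.58$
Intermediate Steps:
$Y{\left(F \right)} = -87$ ($Y{\left(F \right)} = 3 \left(-29\right) = -87$)
$\left(\frac{23205}{-19176} + \frac{13693}{-22398}\right) - \sqrt{Y{\left(-47 \right)} + 19620} = \left(\frac{23205}{-19176} + \frac{13693}{-22398}\right) - \sqrt{-87 + 19620} = \left(23205 \left(- \frac{1}{19176}\right) + 13693 \left(- \frac{1}{22398}\right)\right) - \sqrt{19533} = \left(- \frac{455}{376} - \frac{13693}{22398}\right) - \sqrt{19533} = - \frac{7669829}{4210824} - \sqrt{19533}$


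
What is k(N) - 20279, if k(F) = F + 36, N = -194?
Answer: -20437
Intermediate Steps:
k(F) = 36 + F
k(N) - 20279 = (36 - 194) - 20279 = -158 - 20279 = -20437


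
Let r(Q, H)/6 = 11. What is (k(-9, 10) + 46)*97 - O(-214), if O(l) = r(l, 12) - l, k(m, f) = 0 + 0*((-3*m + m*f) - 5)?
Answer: 4182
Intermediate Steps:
k(m, f) = 0 (k(m, f) = 0 + 0*((-3*m + f*m) - 5) = 0 + 0*(-5 - 3*m + f*m) = 0 + 0 = 0)
r(Q, H) = 66 (r(Q, H) = 6*11 = 66)
O(l) = 66 - l
(k(-9, 10) + 46)*97 - O(-214) = (0 + 46)*97 - (66 - 1*(-214)) = 46*97 - (66 + 214) = 4462 - 1*280 = 4462 - 280 = 4182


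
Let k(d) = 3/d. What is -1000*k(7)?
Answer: -3000/7 ≈ -428.57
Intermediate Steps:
-1000*k(7) = -3000/7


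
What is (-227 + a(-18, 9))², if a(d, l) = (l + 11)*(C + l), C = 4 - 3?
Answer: 729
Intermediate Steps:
C = 1
a(d, l) = (1 + l)*(11 + l) (a(d, l) = (l + 11)*(1 + l) = (11 + l)*(1 + l) = (1 + l)*(11 + l))
(-227 + a(-18, 9))² = (-227 + (11 + 9² + 12*9))² = (-227 + (11 + 81 + 108))² = (-227 + 200)² = (-27)² = 729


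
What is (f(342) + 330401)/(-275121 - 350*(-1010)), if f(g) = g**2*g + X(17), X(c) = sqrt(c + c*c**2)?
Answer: 5761727/11197 + sqrt(4930)/78379 ≈ 514.58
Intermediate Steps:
X(c) = sqrt(c + c**3)
f(g) = sqrt(4930) + g**3 (f(g) = g**2*g + sqrt(17 + 17**3) = g**3 + sqrt(17 + 4913) = g**3 + sqrt(4930) = sqrt(4930) + g**3)
(f(342) + 330401)/(-275121 - 350*(-1010)) = ((sqrt(4930) + 342**3) + 330401)/(-275121 - 350*(-1010)) = ((sqrt(4930) + 40001688) + 330401)/(-275121 + 353500) = ((40001688 + sqrt(4930)) + 330401)/78379 = (40332089 + sqrt(4930))*(1/78379) = 5761727/11197 + sqrt(4930)/78379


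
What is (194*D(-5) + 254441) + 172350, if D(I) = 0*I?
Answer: 426791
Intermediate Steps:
D(I) = 0
(194*D(-5) + 254441) + 172350 = (194*0 + 254441) + 172350 = (0 + 254441) + 172350 = 254441 + 172350 = 426791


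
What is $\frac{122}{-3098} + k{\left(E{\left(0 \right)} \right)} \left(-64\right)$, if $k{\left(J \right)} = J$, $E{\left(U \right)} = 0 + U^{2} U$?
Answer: $- \frac{61}{1549} \approx -0.03938$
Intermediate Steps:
$E{\left(U \right)} = U^{3}$ ($E{\left(U \right)} = 0 + U^{3} = U^{3}$)
$\frac{122}{-3098} + k{\left(E{\left(0 \right)} \right)} \left(-64\right) = \frac{122}{-3098} + 0^{3} \left(-64\right) = 122 \left(- \frac{1}{3098}\right) + 0 \left(-64\right) = - \frac{61}{1549} + 0 = - \frac{61}{1549}$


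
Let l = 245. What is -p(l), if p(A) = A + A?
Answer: -490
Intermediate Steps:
p(A) = 2*A
-p(l) = -2*245 = -1*490 = -490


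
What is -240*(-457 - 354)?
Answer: 194640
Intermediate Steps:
-240*(-457 - 354) = -240*(-811) = 194640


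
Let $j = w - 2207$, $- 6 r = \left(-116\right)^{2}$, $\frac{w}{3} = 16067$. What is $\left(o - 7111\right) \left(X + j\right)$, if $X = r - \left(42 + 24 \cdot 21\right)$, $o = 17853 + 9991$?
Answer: $895776176$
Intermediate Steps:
$w = 48201$ ($w = 3 \cdot 16067 = 48201$)
$r = - \frac{6728}{3}$ ($r = - \frac{\left(-116\right)^{2}}{6} = \left(- \frac{1}{6}\right) 13456 = - \frac{6728}{3} \approx -2242.7$)
$o = 27844$
$X = - \frac{8366}{3}$ ($X = - \frac{6728}{3} - \left(42 + 24 \cdot 21\right) = - \frac{6728}{3} - \left(42 + 504\right) = - \frac{6728}{3} - 546 = - \frac{8366}{3} \approx -2788.7$)
$j = 45994$ ($j = 48201 - 2207 = 45994$)
$\left(o - 7111\right) \left(X + j\right) = \left(27844 - 7111\right) \left(- \frac{8366}{3} + 45994\right) = 20733 \cdot \frac{129616}{3} = 895776176$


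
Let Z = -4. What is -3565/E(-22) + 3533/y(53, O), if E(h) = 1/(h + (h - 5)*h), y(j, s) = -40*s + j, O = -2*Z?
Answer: -544464593/267 ≈ -2.0392e+6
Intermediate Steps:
O = 8 (O = -2*(-4) = 8)
y(j, s) = j - 40*s
E(h) = 1/(h + h*(-5 + h)) (E(h) = 1/(h + (-5 + h)*h) = 1/(h + h*(-5 + h)))
-3565/E(-22) + 3533/y(53, O) = -3565/(1/((-22)*(-4 - 22))) + 3533/(53 - 40*8) = -3565/((-1/22/(-26))) + 3533/(53 - 320) = -3565/((-1/22*(-1/26))) + 3533/(-267) = -3565/1/572 + 3533*(-1/267) = -3565*572 - 3533/267 = -2039180 - 3533/267 = -544464593/267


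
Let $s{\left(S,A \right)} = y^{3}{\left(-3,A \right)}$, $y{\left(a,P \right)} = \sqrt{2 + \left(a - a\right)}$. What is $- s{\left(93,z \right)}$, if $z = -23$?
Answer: $- 2 \sqrt{2} \approx -2.8284$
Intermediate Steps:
$y{\left(a,P \right)} = \sqrt{2}$ ($y{\left(a,P \right)} = \sqrt{2 + 0} = \sqrt{2}$)
$s{\left(S,A \right)} = 2 \sqrt{2}$ ($s{\left(S,A \right)} = \left(\sqrt{2}\right)^{3} = 2 \sqrt{2}$)
$- s{\left(93,z \right)} = - 2 \sqrt{2}$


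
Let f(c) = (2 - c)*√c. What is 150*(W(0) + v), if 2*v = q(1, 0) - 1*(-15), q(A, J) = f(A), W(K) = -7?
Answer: 150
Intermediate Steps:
f(c) = √c*(2 - c)
q(A, J) = √A*(2 - A)
v = 8 (v = (√1*(2 - 1*1) - 1*(-15))/2 = (1*(2 - 1) + 15)/2 = (1*1 + 15)/2 = (1 + 15)/2 = (½)*16 = 8)
150*(W(0) + v) = 150*(-7 + 8) = 150*1 = 150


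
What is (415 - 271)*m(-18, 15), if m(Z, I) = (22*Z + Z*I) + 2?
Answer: -95616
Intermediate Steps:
m(Z, I) = 2 + 22*Z + I*Z (m(Z, I) = (22*Z + I*Z) + 2 = 2 + 22*Z + I*Z)
(415 - 271)*m(-18, 15) = (415 - 271)*(2 + 22*(-18) + 15*(-18)) = 144*(2 - 396 - 270) = 144*(-664) = -95616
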